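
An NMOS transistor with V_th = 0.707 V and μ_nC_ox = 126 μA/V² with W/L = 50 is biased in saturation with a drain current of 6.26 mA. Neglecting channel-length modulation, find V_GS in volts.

V_GS = 2.12 V

k_n = μ_nC_ox · (W/L) = 6.3 mA/V².
In saturation I_D = ½ k_n (V_GS − V_th)², so V_GS − V_th = √(2 I_D / k_n) = √(2 × 6.26 / 6.3) = 1.41 V.
V_GS = 0.707 + 1.41 = 2.12 V.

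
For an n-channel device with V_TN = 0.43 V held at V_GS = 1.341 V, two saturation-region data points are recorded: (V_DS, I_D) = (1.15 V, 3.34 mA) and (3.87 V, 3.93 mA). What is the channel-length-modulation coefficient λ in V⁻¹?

With V_GS fixed, I_D ∝ (1 + λ V_DS) in saturation, so I_D2/I_D1 = (1 + λ V_DS2)/(1 + λ V_DS1).
3.93/3.34 = 1.177 = (1 + 3.87 λ)/(1 + 1.15 λ).
Solving: λ (I_D1 V_DS2 − I_D2 V_DS1) = I_D2 − I_D1, so λ = (3.93 − 3.34) / (3.34 × 3.87 − 3.93 × 1.15) = 0.59 / 8.41 = 0.0702 V⁻¹.

λ = 0.0702 V⁻¹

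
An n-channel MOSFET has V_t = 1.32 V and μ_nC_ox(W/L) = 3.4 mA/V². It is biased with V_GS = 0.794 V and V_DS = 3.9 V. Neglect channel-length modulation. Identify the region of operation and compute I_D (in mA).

V_GS = 0.794 V < V_t = 1.32 V, so the transistor is in cutoff.

Cutoff; I_D = 0 mA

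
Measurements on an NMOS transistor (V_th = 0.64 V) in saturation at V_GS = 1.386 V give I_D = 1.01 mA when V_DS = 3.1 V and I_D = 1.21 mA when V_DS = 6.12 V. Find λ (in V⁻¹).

With V_GS fixed, I_D ∝ (1 + λ V_DS) in saturation, so I_D2/I_D1 = (1 + λ V_DS2)/(1 + λ V_DS1).
1.21/1.01 = 1.198 = (1 + 6.12 λ)/(1 + 3.1 λ).
Solving: λ (I_D1 V_DS2 − I_D2 V_DS1) = I_D2 − I_D1, so λ = (1.21 − 1.01) / (1.01 × 6.12 − 1.21 × 3.1) = 0.2 / 2.43 = 0.0823 V⁻¹.

λ = 0.0823 V⁻¹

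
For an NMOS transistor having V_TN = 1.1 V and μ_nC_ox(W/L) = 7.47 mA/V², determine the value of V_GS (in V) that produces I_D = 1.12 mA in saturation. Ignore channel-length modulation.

In saturation I_D = ½ k_n (V_GS − V_TN)², so V_GS − V_TN = √(2 I_D / k_n) = √(2 × 1.12 / 7.47) = 0.548 V.
V_GS = 1.1 + 0.548 = 1.65 V.

V_GS = 1.65 V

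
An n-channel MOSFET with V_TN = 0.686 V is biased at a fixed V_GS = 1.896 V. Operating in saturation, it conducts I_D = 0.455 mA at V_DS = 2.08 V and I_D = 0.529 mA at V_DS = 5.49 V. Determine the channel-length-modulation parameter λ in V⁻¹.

λ = 0.0529 V⁻¹

With V_GS fixed, I_D ∝ (1 + λ V_DS) in saturation, so I_D2/I_D1 = (1 + λ V_DS2)/(1 + λ V_DS1).
0.529/0.455 = 1.163 = (1 + 5.49 λ)/(1 + 2.08 λ).
Solving: λ (I_D1 V_DS2 − I_D2 V_DS1) = I_D2 − I_D1, so λ = (0.529 − 0.455) / (0.455 × 5.49 − 0.529 × 2.08) = 0.074 / 1.4 = 0.0529 V⁻¹.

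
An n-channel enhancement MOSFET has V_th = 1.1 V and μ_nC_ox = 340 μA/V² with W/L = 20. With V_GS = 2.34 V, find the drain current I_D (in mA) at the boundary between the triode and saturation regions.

I_D = 5.23 mA

At the boundary V_DS = V_ov = V_GS − V_th = 2.34 − 1.1 = 1.24 V.
k_n = μ_nC_ox · (W/L) = 6.8 mA/V².
I_D = ½ k_n V_ov² = 0.5 × 6.8 × 1.24² = 5.23 mA.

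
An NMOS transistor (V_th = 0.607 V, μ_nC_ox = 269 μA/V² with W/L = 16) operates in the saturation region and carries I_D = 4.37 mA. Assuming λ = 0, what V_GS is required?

V_GS = 2.03 V

k_n = μ_nC_ox · (W/L) = 4.304 mA/V².
In saturation I_D = ½ k_n (V_GS − V_th)², so V_GS − V_th = √(2 I_D / k_n) = √(2 × 4.37 / 4.304) = 1.43 V.
V_GS = 0.607 + 1.43 = 2.03 V.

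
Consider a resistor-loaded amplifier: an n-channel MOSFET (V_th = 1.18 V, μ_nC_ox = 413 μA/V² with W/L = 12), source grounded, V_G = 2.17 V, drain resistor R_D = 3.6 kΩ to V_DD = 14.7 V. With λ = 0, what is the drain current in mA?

V_GS = V_G = 2.17 V, so V_ov = 2.17 − 1.18 = 0.99 V.
k_n = μ_nC_ox · (W/L) = 4.956 mA/V².
Assume saturation: I_D = ½ k_n V_ov² = 0.5 × 4.956 × 0.99² = 2.43 mA, giving V_DS = V_DD − I_D R_D = 14.7 − 2.43 × 3.6 = 5.96 V.
V_DS = 5.96 V ≥ V_ov = 0.99 V, confirming saturation.

I_D = 2.43 mA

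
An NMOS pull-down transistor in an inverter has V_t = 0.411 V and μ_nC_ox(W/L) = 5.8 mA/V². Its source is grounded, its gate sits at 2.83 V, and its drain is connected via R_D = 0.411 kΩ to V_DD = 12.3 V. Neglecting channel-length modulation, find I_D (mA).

V_GS = V_G = 2.83 V, so V_ov = 2.83 − 0.411 = 2.42 V.
Assume saturation: I_D = ½ k_n V_ov² = 0.5 × 5.8 × 2.42² = 17 mA, giving V_DS = V_DD − I_D R_D = 12.3 − 17 × 0.411 = 5.33 V.
V_DS = 5.33 V ≥ V_ov = 2.42 V, confirming saturation.

I_D = 17.0 mA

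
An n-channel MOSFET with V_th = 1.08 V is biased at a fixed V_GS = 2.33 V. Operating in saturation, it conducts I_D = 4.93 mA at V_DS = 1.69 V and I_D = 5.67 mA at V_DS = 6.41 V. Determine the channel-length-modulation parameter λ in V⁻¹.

λ = 0.0336 V⁻¹

With V_GS fixed, I_D ∝ (1 + λ V_DS) in saturation, so I_D2/I_D1 = (1 + λ V_DS2)/(1 + λ V_DS1).
5.67/4.93 = 1.15 = (1 + 6.41 λ)/(1 + 1.69 λ).
Solving: λ (I_D1 V_DS2 − I_D2 V_DS1) = I_D2 − I_D1, so λ = (5.67 − 4.93) / (4.93 × 6.41 − 5.67 × 1.69) = 0.74 / 22 = 0.0336 V⁻¹.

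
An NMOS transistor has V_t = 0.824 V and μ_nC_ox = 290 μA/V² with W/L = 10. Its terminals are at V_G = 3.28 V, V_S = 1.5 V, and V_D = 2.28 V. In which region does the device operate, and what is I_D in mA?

Triode; I_D = 1.28 mA

V_GS = V_G − V_S = 3.28 − 1.5 = 1.78 V; V_DS = V_D − V_S = 2.28 − 1.5 = 0.78 V.
k_n = μ_nC_ox · (W/L) = 2.9 mA/V².
V_ov = V_GS − V_t = 1.78 − 0.824 = 0.956 V.
Since V_DS = 0.78 V < V_ov = 0.956 V, the device is in the triode region.
I_D = k_n [V_ov · V_DS − ½ V_DS²] = 2.9 × [0.956 × 0.78 − 0.5 × 0.78²] = 1.28 mA.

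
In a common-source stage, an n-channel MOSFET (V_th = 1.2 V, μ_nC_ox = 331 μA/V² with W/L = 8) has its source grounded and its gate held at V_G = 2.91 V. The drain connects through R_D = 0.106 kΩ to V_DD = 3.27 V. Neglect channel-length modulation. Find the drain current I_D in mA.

I_D = 3.87 mA

V_GS = V_G = 2.91 V, so V_ov = 2.91 − 1.2 = 1.71 V.
k_n = μ_nC_ox · (W/L) = 2.648 mA/V².
Assume saturation: I_D = ½ k_n V_ov² = 0.5 × 2.648 × 1.71² = 3.87 mA, giving V_DS = V_DD − I_D R_D = 3.27 − 3.87 × 0.106 = 2.86 V.
V_DS = 2.86 V ≥ V_ov = 1.71 V, confirming saturation.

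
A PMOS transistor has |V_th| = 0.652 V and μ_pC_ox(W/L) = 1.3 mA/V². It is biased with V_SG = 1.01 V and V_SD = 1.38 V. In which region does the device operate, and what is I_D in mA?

Saturation; I_D = 0.0833 mA

V_ov = V_SG − |V_th| = 1.01 − 0.652 = 0.358 V.
Since V_SD = 1.38 V ≥ V_ov = 0.358 V, the device is in saturation.
I_D = ½ k_p V_ov² = 0.5 × 1.3 × 0.358² = 0.0833 mA.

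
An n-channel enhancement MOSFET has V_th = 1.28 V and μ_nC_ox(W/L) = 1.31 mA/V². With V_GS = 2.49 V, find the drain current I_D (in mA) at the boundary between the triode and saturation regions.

At the boundary V_DS = V_ov = V_GS − V_th = 2.49 − 1.28 = 1.21 V.
I_D = ½ k_n V_ov² = 0.5 × 1.31 × 1.21² = 0.959 mA.

I_D = 0.959 mA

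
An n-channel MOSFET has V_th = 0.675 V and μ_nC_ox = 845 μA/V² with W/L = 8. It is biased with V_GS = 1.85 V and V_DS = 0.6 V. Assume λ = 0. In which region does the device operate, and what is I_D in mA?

Triode; I_D = 3.55 mA

k_n = μ_nC_ox · (W/L) = 6.76 mA/V².
V_ov = V_GS − V_th = 1.85 − 0.675 = 1.18 V.
Since V_DS = 0.6 V < V_ov = 1.18 V, the device is in the triode region.
I_D = k_n [V_ov · V_DS − ½ V_DS²] = 6.76 × [1.18 × 0.6 − 0.5 × 0.6²] = 3.55 mA.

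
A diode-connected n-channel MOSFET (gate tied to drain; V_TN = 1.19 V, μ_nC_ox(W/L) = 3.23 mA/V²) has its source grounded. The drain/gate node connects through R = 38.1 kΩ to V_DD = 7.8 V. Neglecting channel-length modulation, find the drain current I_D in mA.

With gate tied to drain, V_GS = V_DS ≥ V_GS − V_TN, so the device is in saturation.
KCL at the drain: ½ k_n (V_GS − V_TN)² = (V_DD − V_GS)/R.
Let x = V_GS − 1.19. Then 61.5 x² + x − 6.61 = 0, giving x = 0.32 V (positive root), so V_GS = 1.51 V.
I_D = (V_DD − V_GS)/R = (7.8 − 1.51) / 38.1 = 0.165 mA.

I_D = 0.165 mA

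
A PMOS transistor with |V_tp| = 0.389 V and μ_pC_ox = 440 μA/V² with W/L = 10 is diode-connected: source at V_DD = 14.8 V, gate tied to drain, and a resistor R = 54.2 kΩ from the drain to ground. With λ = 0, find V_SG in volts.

With gate tied to drain, V_SG = V_SD ≥ V_SG − |V_tp|, so the device is in saturation.
k_p = μ_pC_ox · (W/L) = 4.4 mA/V².
KCL at the drain: ½ k_p (V_SG − |V_tp|)² = (V_DD − V_SG)/R.
Let x = V_SG − 0.389. Then 119 x² + x − 14.41 = 0, giving x = 0.343 V (positive root), so V_SG = 0.732 V.
I_D = (V_DD − V_SG)/R = (14.8 − 0.732) / 54.2 = 0.26 mA.

V_SG = 0.732 V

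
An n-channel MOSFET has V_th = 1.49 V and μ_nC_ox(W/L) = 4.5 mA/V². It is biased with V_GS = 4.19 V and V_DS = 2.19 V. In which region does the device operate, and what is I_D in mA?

V_ov = V_GS − V_th = 4.19 − 1.49 = 2.7 V.
Since V_DS = 2.19 V < V_ov = 2.7 V, the device is in the triode region.
I_D = k_n [V_ov · V_DS − ½ V_DS²] = 4.5 × [2.7 × 2.19 − 0.5 × 2.19²] = 15.8 mA.

Triode; I_D = 15.8 mA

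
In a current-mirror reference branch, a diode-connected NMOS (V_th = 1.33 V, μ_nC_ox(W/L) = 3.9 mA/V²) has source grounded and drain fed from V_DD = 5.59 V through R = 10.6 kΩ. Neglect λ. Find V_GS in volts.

With gate tied to drain, V_GS = V_DS ≥ V_GS − V_th, so the device is in saturation.
KCL at the drain: ½ k_n (V_GS − V_th)² = (V_DD − V_GS)/R.
Let x = V_GS − 1.33. Then 20.7 x² + x − 4.26 = 0, giving x = 0.43 V (positive root), so V_GS = 1.76 V.
I_D = (V_DD − V_GS)/R = (5.59 − 1.76) / 10.6 = 0.361 mA.

V_GS = 1.76 V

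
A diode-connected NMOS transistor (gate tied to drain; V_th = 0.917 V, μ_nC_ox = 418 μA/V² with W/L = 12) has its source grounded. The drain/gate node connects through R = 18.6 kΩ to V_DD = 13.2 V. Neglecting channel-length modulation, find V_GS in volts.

With gate tied to drain, V_GS = V_DS ≥ V_GS − V_th, so the device is in saturation.
k_n = μ_nC_ox · (W/L) = 5.016 mA/V².
KCL at the drain: ½ k_n (V_GS − V_th)² = (V_DD − V_GS)/R.
Let x = V_GS − 0.917. Then 46.6 x² + x − 12.28 = 0, giving x = 0.503 V (positive root), so V_GS = 1.42 V.
I_D = (V_DD − V_GS)/R = (13.2 − 1.42) / 18.6 = 0.633 mA.

V_GS = 1.42 V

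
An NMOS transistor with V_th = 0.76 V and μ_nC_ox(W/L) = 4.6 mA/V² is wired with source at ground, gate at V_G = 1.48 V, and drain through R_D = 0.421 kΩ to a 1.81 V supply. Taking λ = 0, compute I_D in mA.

V_GS = V_G = 1.48 V, so V_ov = 1.48 − 0.76 = 0.72 V.
Assume saturation: I_D = ½ k_n V_ov² = 0.5 × 4.6 × 0.72² = 1.19 mA, giving V_DS = V_DD − I_D R_D = 1.81 − 1.19 × 0.421 = 1.31 V.
V_DS = 1.31 V ≥ V_ov = 0.72 V, confirming saturation.

I_D = 1.19 mA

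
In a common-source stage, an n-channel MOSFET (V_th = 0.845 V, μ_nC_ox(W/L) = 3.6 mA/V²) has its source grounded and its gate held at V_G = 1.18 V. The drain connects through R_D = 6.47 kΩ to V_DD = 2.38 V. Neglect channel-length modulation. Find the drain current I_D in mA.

V_GS = V_G = 1.18 V, so V_ov = 1.18 − 0.845 = 0.335 V.
Assume saturation: I_D = ½ k_n V_ov² = 0.5 × 3.6 × 0.335² = 0.202 mA, giving V_DS = V_DD − I_D R_D = 2.38 − 0.202 × 6.47 = 1.07 V.
V_DS = 1.07 V ≥ V_ov = 0.335 V, confirming saturation.

I_D = 0.202 mA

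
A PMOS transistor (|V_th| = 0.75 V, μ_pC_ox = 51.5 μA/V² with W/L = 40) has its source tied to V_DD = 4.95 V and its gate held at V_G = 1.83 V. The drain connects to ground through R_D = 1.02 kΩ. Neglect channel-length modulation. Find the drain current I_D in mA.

I_D = 3.87 mA

V_SG = V_DD − V_G = 4.95 − 1.83 = 3.12 V, so V_ov = 3.12 − 0.75 = 2.37 V.
k_p = μ_pC_ox · (W/L) = 2.06 mA/V².
Assume saturation: I_D = ½ k_p V_ov² = 0.5 × 2.06 × 2.37² = 5.79 mA, giving V_SD = V_DD − I_D R_D = 4.95 − 5.79 × 1.02 = -0.951 V.
But -0.951 V < V_ov = 2.37 V, so the device is actually in triode.
In triode I_D = k_p[V_ov V_SD − ½ V_SD²] and I_D = (V_DD − V_SD)/R_D. Equating: 1.05 V_SD² − 5.98 V_SD + 4.95 = 0, giving V_SD = 1.01 V (the root below V_ov).
I_D = (4.95 − 1.01) / 1.02 = 3.87 mA.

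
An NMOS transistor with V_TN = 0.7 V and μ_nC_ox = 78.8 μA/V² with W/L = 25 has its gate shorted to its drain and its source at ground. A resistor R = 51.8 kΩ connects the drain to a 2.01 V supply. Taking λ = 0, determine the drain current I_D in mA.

I_D = 0.0224 mA

With gate tied to drain, V_GS = V_DS ≥ V_GS − V_TN, so the device is in saturation.
k_n = μ_nC_ox · (W/L) = 1.97 mA/V².
KCL at the drain: ½ k_n (V_GS − V_TN)² = (V_DD − V_GS)/R.
Let x = V_GS − 0.7. Then 51 x² + x − 1.31 = 0, giving x = 0.151 V (positive root), so V_GS = 0.851 V.
I_D = (V_DD − V_GS)/R = (2.01 − 0.851) / 51.8 = 0.0224 mA.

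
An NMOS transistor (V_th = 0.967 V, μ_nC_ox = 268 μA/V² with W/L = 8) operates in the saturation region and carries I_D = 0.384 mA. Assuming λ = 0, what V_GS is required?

V_GS = 1.57 V

k_n = μ_nC_ox · (W/L) = 2.144 mA/V².
In saturation I_D = ½ k_n (V_GS − V_th)², so V_GS − V_th = √(2 I_D / k_n) = √(2 × 0.384 / 2.144) = 0.599 V.
V_GS = 0.967 + 0.599 = 1.57 V.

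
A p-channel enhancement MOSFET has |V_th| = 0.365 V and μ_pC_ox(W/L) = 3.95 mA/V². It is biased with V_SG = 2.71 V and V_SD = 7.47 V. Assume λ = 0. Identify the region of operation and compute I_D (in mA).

V_ov = V_SG − |V_th| = 2.71 − 0.365 = 2.34 V.
Since V_SD = 7.47 V ≥ V_ov = 2.34 V, the device is in saturation.
I_D = ½ k_p V_ov² = 0.5 × 3.95 × 2.34² = 10.9 mA.

Saturation; I_D = 10.9 mA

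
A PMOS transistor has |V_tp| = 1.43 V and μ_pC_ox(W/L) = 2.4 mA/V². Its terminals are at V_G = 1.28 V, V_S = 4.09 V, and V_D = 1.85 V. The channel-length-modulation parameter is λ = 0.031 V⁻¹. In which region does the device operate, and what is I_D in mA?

Saturation; I_D = 2.44 mA

V_SG = V_S − V_G = 4.09 − 1.28 = 2.81 V; V_SD = V_S − V_D = 4.09 − 1.85 = 2.24 V.
V_ov = V_SG − |V_tp| = 2.81 − 1.43 = 1.38 V.
Since V_SD = 2.24 V ≥ V_ov = 1.38 V, the device is in saturation.
I_D = ½ k_p V_ov² (1 + λ V_SD) = 0.5 × 2.4 × 1.38² × (1 + 0.031 × 2.24) = 2.44 mA.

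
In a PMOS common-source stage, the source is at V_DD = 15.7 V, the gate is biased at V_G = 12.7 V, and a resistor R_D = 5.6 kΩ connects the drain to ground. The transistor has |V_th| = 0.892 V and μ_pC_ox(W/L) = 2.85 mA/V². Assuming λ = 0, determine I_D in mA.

I_D = 2.71 mA

V_SG = V_DD − V_G = 15.7 − 12.7 = 3 V, so V_ov = 3 − 0.892 = 2.11 V.
Assume saturation: I_D = ½ k_p V_ov² = 0.5 × 2.85 × 2.11² = 6.33 mA, giving V_SD = V_DD − I_D R_D = 15.7 − 6.33 × 5.6 = -19.8 V.
But -19.8 V < V_ov = 2.11 V, so the device is actually in triode.
In triode I_D = k_p[V_ov V_SD − ½ V_SD²] and I_D = (V_DD − V_SD)/R_D. Equating: 7.98 V_SD² − 34.64 V_SD + 15.7 = 0, giving V_SD = 0.514 V (the root below V_ov).
I_D = (15.7 − 0.514) / 5.6 = 2.71 mA.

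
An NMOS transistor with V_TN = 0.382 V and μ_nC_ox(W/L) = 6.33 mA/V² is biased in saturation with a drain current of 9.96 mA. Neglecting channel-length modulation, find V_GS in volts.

In saturation I_D = ½ k_n (V_GS − V_TN)², so V_GS − V_TN = √(2 I_D / k_n) = √(2 × 9.96 / 6.33) = 1.77 V.
V_GS = 0.382 + 1.77 = 2.16 V.

V_GS = 2.16 V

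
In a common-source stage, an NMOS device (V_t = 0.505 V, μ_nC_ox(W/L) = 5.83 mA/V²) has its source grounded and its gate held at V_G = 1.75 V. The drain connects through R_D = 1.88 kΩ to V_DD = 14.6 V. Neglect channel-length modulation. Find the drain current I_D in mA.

V_GS = V_G = 1.75 V, so V_ov = 1.75 − 0.505 = 1.25 V.
Assume saturation: I_D = ½ k_n V_ov² = 0.5 × 5.83 × 1.25² = 4.52 mA, giving V_DS = V_DD − I_D R_D = 14.6 − 4.52 × 1.88 = 6.11 V.
V_DS = 6.11 V ≥ V_ov = 1.25 V, confirming saturation.

I_D = 4.52 mA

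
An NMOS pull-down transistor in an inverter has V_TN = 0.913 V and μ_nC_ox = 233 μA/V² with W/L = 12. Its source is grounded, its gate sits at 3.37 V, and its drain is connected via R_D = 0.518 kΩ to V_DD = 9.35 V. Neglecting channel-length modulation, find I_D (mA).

V_GS = V_G = 3.37 V, so V_ov = 3.37 − 0.913 = 2.46 V.
k_n = μ_nC_ox · (W/L) = 2.796 mA/V².
Assume saturation: I_D = ½ k_n V_ov² = 0.5 × 2.796 × 2.46² = 8.44 mA, giving V_DS = V_DD − I_D R_D = 9.35 − 8.44 × 0.518 = 4.98 V.
V_DS = 4.98 V ≥ V_ov = 2.46 V, confirming saturation.

I_D = 8.44 mA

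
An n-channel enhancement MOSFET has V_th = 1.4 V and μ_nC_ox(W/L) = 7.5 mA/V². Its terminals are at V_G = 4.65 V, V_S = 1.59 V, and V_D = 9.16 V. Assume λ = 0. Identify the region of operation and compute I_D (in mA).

V_GS = V_G − V_S = 4.65 − 1.59 = 3.06 V; V_DS = V_D − V_S = 9.16 − 1.59 = 7.57 V.
V_ov = V_GS − V_th = 3.06 − 1.4 = 1.66 V.
Since V_DS = 7.57 V ≥ V_ov = 1.66 V, the device is in saturation.
I_D = ½ k_n V_ov² = 0.5 × 7.5 × 1.66² = 10.3 mA.

Saturation; I_D = 10.3 mA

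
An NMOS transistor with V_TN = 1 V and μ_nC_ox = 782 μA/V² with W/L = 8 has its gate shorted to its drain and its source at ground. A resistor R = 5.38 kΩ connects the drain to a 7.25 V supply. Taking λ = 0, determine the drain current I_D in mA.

With gate tied to drain, V_GS = V_DS ≥ V_GS − V_TN, so the device is in saturation.
k_n = μ_nC_ox · (W/L) = 6.256 mA/V².
KCL at the drain: ½ k_n (V_GS − V_TN)² = (V_DD − V_GS)/R.
Let x = V_GS − 1. Then 16.8 x² + x − 6.25 = 0, giving x = 0.58 V (positive root), so V_GS = 1.58 V.
I_D = (V_DD − V_GS)/R = (7.25 − 1.58) / 5.38 = 1.05 mA.

I_D = 1.05 mA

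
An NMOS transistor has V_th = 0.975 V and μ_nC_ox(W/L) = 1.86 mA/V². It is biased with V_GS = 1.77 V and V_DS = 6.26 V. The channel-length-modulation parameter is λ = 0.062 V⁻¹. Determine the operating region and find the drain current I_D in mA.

Saturation; I_D = 0.816 mA

V_ov = V_GS − V_th = 1.77 − 0.975 = 0.795 V.
Since V_DS = 6.26 V ≥ V_ov = 0.795 V, the device is in saturation.
I_D = ½ k_n V_ov² (1 + λ V_DS) = 0.5 × 1.86 × 0.795² × (1 + 0.062 × 6.26) = 0.816 mA.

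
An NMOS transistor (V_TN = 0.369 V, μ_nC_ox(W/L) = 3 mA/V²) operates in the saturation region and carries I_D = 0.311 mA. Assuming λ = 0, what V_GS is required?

In saturation I_D = ½ k_n (V_GS − V_TN)², so V_GS − V_TN = √(2 I_D / k_n) = √(2 × 0.311 / 3) = 0.455 V.
V_GS = 0.369 + 0.455 = 0.824 V.

V_GS = 0.824 V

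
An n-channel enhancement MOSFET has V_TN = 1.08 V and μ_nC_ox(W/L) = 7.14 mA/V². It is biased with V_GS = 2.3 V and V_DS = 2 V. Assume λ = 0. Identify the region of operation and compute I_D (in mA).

Saturation; I_D = 5.31 mA

V_ov = V_GS − V_TN = 2.3 − 1.08 = 1.22 V.
Since V_DS = 2 V ≥ V_ov = 1.22 V, the device is in saturation.
I_D = ½ k_n V_ov² = 0.5 × 7.14 × 1.22² = 5.31 mA.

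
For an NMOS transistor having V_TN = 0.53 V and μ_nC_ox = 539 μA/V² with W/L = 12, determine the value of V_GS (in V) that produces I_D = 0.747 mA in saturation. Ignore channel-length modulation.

k_n = μ_nC_ox · (W/L) = 6.468 mA/V².
In saturation I_D = ½ k_n (V_GS − V_TN)², so V_GS − V_TN = √(2 I_D / k_n) = √(2 × 0.747 / 6.468) = 0.481 V.
V_GS = 0.53 + 0.481 = 1.01 V.

V_GS = 1.01 V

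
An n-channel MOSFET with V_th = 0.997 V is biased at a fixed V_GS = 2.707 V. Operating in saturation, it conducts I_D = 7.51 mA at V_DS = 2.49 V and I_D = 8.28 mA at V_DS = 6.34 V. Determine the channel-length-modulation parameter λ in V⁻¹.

With V_GS fixed, I_D ∝ (1 + λ V_DS) in saturation, so I_D2/I_D1 = (1 + λ V_DS2)/(1 + λ V_DS1).
8.28/7.51 = 1.103 = (1 + 6.34 λ)/(1 + 2.49 λ).
Solving: λ (I_D1 V_DS2 − I_D2 V_DS1) = I_D2 − I_D1, so λ = (8.28 − 7.51) / (7.51 × 6.34 − 8.28 × 2.49) = 0.77 / 27 = 0.0285 V⁻¹.

λ = 0.0285 V⁻¹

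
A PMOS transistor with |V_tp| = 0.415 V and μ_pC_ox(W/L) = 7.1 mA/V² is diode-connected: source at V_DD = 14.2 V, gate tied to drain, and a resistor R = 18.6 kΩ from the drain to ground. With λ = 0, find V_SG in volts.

With gate tied to drain, V_SG = V_SD ≥ V_SG − |V_tp|, so the device is in saturation.
KCL at the drain: ½ k_p (V_SG − |V_tp|)² = (V_DD − V_SG)/R.
Let x = V_SG − 0.415. Then 66 x² + x − 13.79 = 0, giving x = 0.449 V (positive root), so V_SG = 0.864 V.
I_D = (V_DD − V_SG)/R = (14.2 − 0.864) / 18.6 = 0.717 mA.

V_SG = 0.864 V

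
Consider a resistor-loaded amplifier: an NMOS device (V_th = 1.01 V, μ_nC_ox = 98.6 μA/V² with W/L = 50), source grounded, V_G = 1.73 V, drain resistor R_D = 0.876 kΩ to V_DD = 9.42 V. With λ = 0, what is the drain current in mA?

V_GS = V_G = 1.73 V, so V_ov = 1.73 − 1.01 = 0.72 V.
k_n = μ_nC_ox · (W/L) = 4.93 mA/V².
Assume saturation: I_D = ½ k_n V_ov² = 0.5 × 4.93 × 0.72² = 1.28 mA, giving V_DS = V_DD − I_D R_D = 9.42 − 1.28 × 0.876 = 8.3 V.
V_DS = 8.3 V ≥ V_ov = 0.72 V, confirming saturation.

I_D = 1.28 mA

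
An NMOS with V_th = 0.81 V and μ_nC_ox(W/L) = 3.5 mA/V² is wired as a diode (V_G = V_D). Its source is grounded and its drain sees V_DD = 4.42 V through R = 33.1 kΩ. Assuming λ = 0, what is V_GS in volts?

With gate tied to drain, V_GS = V_DS ≥ V_GS − V_th, so the device is in saturation.
KCL at the drain: ½ k_n (V_GS − V_th)² = (V_DD − V_GS)/R.
Let x = V_GS − 0.81. Then 57.9 x² + x − 3.61 = 0, giving x = 0.241 V (positive root), so V_GS = 1.05 V.
I_D = (V_DD − V_GS)/R = (4.42 − 1.05) / 33.1 = 0.102 mA.

V_GS = 1.05 V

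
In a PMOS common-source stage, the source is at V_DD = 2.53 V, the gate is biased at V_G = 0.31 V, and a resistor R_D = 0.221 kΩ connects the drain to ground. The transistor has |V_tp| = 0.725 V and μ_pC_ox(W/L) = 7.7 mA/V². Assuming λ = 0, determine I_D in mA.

V_SG = V_DD − V_G = 2.53 − 0.31 = 2.22 V, so V_ov = 2.22 − 0.725 = 1.49 V.
Assume saturation: I_D = ½ k_p V_ov² = 0.5 × 7.7 × 1.49² = 8.6 mA, giving V_SD = V_DD − I_D R_D = 2.53 − 8.6 × 0.221 = 0.628 V.
But 0.628 V < V_ov = 1.49 V, so the device is actually in triode.
In triode I_D = k_p[V_ov V_SD − ½ V_SD²] and I_D = (V_DD − V_SD)/R_D. Equating: 0.851 V_SD² − 3.544 V_SD + 2.53 = 0, giving V_SD = 0.915 V (the root below V_ov).
I_D = (2.53 − 0.915) / 0.221 = 7.31 mA.

I_D = 7.31 mA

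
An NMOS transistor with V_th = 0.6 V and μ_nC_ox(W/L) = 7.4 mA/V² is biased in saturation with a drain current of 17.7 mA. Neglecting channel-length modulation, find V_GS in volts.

V_GS = 2.79 V

In saturation I_D = ½ k_n (V_GS − V_th)², so V_GS − V_th = √(2 I_D / k_n) = √(2 × 17.7 / 7.4) = 2.19 V.
V_GS = 0.6 + 2.19 = 2.79 V.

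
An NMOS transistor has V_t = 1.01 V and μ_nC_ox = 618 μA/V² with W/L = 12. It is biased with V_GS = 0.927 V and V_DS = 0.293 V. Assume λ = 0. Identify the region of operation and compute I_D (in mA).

Cutoff; I_D = 0 mA

V_GS = 0.927 V < V_t = 1.01 V, so the transistor is in cutoff.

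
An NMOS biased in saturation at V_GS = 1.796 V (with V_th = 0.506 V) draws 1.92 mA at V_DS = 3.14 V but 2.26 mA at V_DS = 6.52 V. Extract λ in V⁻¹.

λ = 0.0627 V⁻¹

With V_GS fixed, I_D ∝ (1 + λ V_DS) in saturation, so I_D2/I_D1 = (1 + λ V_DS2)/(1 + λ V_DS1).
2.26/1.92 = 1.177 = (1 + 6.52 λ)/(1 + 3.14 λ).
Solving: λ (I_D1 V_DS2 − I_D2 V_DS1) = I_D2 − I_D1, so λ = (2.26 − 1.92) / (1.92 × 6.52 − 2.26 × 3.14) = 0.34 / 5.42 = 0.0627 V⁻¹.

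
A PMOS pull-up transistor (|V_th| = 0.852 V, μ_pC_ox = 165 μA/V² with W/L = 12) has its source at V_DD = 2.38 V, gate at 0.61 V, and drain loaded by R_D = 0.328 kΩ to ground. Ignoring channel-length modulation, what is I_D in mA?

V_SG = V_DD − V_G = 2.38 − 0.61 = 1.77 V, so V_ov = 1.77 − 0.852 = 0.918 V.
k_p = μ_pC_ox · (W/L) = 1.98 mA/V².
Assume saturation: I_D = ½ k_p V_ov² = 0.5 × 1.98 × 0.918² = 0.834 mA, giving V_SD = V_DD − I_D R_D = 2.38 − 0.834 × 0.328 = 2.11 V.
V_SD = 2.11 V ≥ V_ov = 0.918 V, confirming saturation.

I_D = 0.834 mA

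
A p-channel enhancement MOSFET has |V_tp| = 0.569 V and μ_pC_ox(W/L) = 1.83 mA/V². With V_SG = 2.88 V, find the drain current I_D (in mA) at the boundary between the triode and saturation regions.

I_D = 4.89 mA

At the boundary V_SD = V_ov = V_SG − |V_tp| = 2.88 − 0.569 = 2.31 V.
I_D = ½ k_p V_ov² = 0.5 × 1.83 × 2.31² = 4.89 mA.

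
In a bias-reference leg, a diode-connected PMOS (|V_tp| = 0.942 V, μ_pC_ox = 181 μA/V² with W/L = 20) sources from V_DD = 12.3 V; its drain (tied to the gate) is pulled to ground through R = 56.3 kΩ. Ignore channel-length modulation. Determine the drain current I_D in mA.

I_D = 0.196 mA

With gate tied to drain, V_SG = V_SD ≥ V_SG − |V_tp|, so the device is in saturation.
k_p = μ_pC_ox · (W/L) = 3.62 mA/V².
KCL at the drain: ½ k_p (V_SG − |V_tp|)² = (V_DD − V_SG)/R.
Let x = V_SG − 0.942. Then 102 x² + x − 11.36 = 0, giving x = 0.329 V (positive root), so V_SG = 1.27 V.
I_D = (V_DD − V_SG)/R = (12.3 − 1.27) / 56.3 = 0.196 mA.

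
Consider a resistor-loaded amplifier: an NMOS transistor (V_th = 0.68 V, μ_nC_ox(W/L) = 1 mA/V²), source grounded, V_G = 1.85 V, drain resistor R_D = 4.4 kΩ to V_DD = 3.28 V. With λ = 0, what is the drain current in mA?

V_GS = V_G = 1.85 V, so V_ov = 1.85 − 0.68 = 1.17 V.
Assume saturation: I_D = ½ k_n V_ov² = 0.5 × 1 × 1.17² = 0.684 mA, giving V_DS = V_DD − I_D R_D = 3.28 − 0.684 × 4.4 = 0.268 V.
But 0.268 V < V_ov = 1.17 V, so the device is actually in triode.
In triode I_D = k_n[V_ov V_DS − ½ V_DS²] and I_D = (V_DD − V_DS)/R_D. Equating: 2.2 V_DS² − 6.148 V_DS + 3.28 = 0, giving V_DS = 0.718 V (the root below V_ov).
I_D = (3.28 − 0.718) / 4.4 = 0.582 mA.

I_D = 0.582 mA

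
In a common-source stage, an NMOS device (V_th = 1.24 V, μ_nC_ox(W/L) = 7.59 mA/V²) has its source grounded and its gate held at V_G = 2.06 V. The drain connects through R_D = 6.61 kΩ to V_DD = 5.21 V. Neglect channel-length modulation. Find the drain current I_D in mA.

V_GS = V_G = 2.06 V, so V_ov = 2.06 − 1.24 = 0.82 V.
Assume saturation: I_D = ½ k_n V_ov² = 0.5 × 7.59 × 0.82² = 2.55 mA, giving V_DS = V_DD − I_D R_D = 5.21 − 2.55 × 6.61 = -11.7 V.
But -11.7 V < V_ov = 0.82 V, so the device is actually in triode.
In triode I_D = k_n[V_ov V_DS − ½ V_DS²] and I_D = (V_DD − V_DS)/R_D. Equating: 25.1 V_DS² − 42.14 V_DS + 5.21 = 0, giving V_DS = 0.134 V (the root below V_ov).
I_D = (5.21 − 0.134) / 6.61 = 0.768 mA.

I_D = 0.768 mA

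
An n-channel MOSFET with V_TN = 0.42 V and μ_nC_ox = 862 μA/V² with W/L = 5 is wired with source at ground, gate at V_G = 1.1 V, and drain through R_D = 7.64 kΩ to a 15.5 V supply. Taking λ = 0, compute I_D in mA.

I_D = 0.996 mA

V_GS = V_G = 1.1 V, so V_ov = 1.1 − 0.42 = 0.68 V.
k_n = μ_nC_ox · (W/L) = 4.31 mA/V².
Assume saturation: I_D = ½ k_n V_ov² = 0.5 × 4.31 × 0.68² = 0.996 mA, giving V_DS = V_DD − I_D R_D = 15.5 − 0.996 × 7.64 = 7.89 V.
V_DS = 7.89 V ≥ V_ov = 0.68 V, confirming saturation.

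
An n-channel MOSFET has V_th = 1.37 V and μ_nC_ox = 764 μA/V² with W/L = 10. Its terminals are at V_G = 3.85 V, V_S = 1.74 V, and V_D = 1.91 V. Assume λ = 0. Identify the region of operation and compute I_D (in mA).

V_GS = V_G − V_S = 3.85 − 1.74 = 2.11 V; V_DS = V_D − V_S = 1.91 − 1.74 = 0.17 V.
k_n = μ_nC_ox · (W/L) = 7.64 mA/V².
V_ov = V_GS − V_th = 2.11 − 1.37 = 0.74 V.
Since V_DS = 0.17 V < V_ov = 0.74 V, the device is in the triode region.
I_D = k_n [V_ov · V_DS − ½ V_DS²] = 7.64 × [0.74 × 0.17 − 0.5 × 0.17²] = 0.851 mA.

Triode; I_D = 0.851 mA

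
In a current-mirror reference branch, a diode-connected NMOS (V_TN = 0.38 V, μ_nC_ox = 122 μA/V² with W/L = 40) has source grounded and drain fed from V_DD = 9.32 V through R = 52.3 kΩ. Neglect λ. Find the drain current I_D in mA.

I_D = 0.166 mA

With gate tied to drain, V_GS = V_DS ≥ V_GS − V_TN, so the device is in saturation.
k_n = μ_nC_ox · (W/L) = 4.88 mA/V².
KCL at the drain: ½ k_n (V_GS − V_TN)² = (V_DD − V_GS)/R.
Let x = V_GS − 0.38. Then 128 x² + x − 8.94 = 0, giving x = 0.261 V (positive root), so V_GS = 0.641 V.
I_D = (V_DD − V_GS)/R = (9.32 − 0.641) / 52.3 = 0.166 mA.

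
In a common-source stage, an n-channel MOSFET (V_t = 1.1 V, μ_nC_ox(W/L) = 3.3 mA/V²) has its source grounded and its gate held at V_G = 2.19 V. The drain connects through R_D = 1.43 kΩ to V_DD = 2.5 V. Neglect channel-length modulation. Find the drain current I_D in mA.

V_GS = V_G = 2.19 V, so V_ov = 2.19 − 1.1 = 1.09 V.
Assume saturation: I_D = ½ k_n V_ov² = 0.5 × 3.3 × 1.09² = 1.96 mA, giving V_DS = V_DD − I_D R_D = 2.5 − 1.96 × 1.43 = -0.303 V.
But -0.303 V < V_ov = 1.09 V, so the device is actually in triode.
In triode I_D = k_n[V_ov V_DS − ½ V_DS²] and I_D = (V_DD − V_DS)/R_D. Equating: 2.36 V_DS² − 6.144 V_DS + 2.5 = 0, giving V_DS = 0.505 V (the root below V_ov).
I_D = (2.5 − 0.505) / 1.43 = 1.4 mA.

I_D = 1.40 mA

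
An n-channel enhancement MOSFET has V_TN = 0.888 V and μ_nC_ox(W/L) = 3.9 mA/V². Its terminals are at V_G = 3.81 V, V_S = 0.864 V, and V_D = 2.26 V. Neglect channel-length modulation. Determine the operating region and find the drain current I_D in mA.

Triode; I_D = 7.40 mA

V_GS = V_G − V_S = 3.81 − 0.864 = 2.95 V; V_DS = V_D − V_S = 2.26 − 0.864 = 1.4 V.
V_ov = V_GS − V_TN = 2.95 − 0.888 = 2.06 V.
Since V_DS = 1.4 V < V_ov = 2.06 V, the device is in the triode region.
I_D = k_n [V_ov · V_DS − ½ V_DS²] = 3.9 × [2.06 × 1.4 − 0.5 × 1.4²] = 7.4 mA.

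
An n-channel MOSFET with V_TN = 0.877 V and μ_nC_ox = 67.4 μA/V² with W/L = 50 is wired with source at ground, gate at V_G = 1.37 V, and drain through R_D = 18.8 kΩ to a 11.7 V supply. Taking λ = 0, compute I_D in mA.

V_GS = V_G = 1.37 V, so V_ov = 1.37 − 0.877 = 0.493 V.
k_n = μ_nC_ox · (W/L) = 3.37 mA/V².
Assume saturation: I_D = ½ k_n V_ov² = 0.5 × 3.37 × 0.493² = 0.41 mA, giving V_DS = V_DD − I_D R_D = 11.7 − 0.41 × 18.8 = 4 V.
V_DS = 4 V ≥ V_ov = 0.493 V, confirming saturation.

I_D = 0.410 mA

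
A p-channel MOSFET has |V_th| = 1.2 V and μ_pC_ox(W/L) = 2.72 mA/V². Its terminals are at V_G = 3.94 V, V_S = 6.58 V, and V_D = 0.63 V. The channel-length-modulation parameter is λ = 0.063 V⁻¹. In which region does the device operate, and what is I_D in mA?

Saturation; I_D = 3.88 mA

V_SG = V_S − V_G = 6.58 − 3.94 = 2.64 V; V_SD = V_S − V_D = 6.58 − 0.63 = 5.95 V.
V_ov = V_SG − |V_th| = 2.64 − 1.2 = 1.44 V.
Since V_SD = 5.95 V ≥ V_ov = 1.44 V, the device is in saturation.
I_D = ½ k_p V_ov² (1 + λ V_SD) = 0.5 × 2.72 × 1.44² × (1 + 0.063 × 5.95) = 3.88 mA.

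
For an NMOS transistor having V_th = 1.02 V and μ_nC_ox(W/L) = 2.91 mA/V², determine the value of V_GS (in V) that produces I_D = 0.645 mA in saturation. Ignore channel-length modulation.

In saturation I_D = ½ k_n (V_GS − V_th)², so V_GS − V_th = √(2 I_D / k_n) = √(2 × 0.645 / 2.91) = 0.666 V.
V_GS = 1.02 + 0.666 = 1.69 V.

V_GS = 1.69 V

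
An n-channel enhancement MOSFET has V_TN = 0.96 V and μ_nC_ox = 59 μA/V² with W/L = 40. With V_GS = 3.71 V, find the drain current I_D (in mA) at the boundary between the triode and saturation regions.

At the boundary V_DS = V_ov = V_GS − V_TN = 3.71 − 0.96 = 2.75 V.
k_n = μ_nC_ox · (W/L) = 2.36 mA/V².
I_D = ½ k_n V_ov² = 0.5 × 2.36 × 2.75² = 8.92 mA.

I_D = 8.92 mA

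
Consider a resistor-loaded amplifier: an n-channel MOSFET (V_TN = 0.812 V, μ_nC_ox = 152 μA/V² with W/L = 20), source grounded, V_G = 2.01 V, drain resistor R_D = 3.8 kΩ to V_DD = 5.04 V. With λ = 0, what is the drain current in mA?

V_GS = V_G = 2.01 V, so V_ov = 2.01 − 0.812 = 1.2 V.
k_n = μ_nC_ox · (W/L) = 3.04 mA/V².
Assume saturation: I_D = ½ k_n V_ov² = 0.5 × 3.04 × 1.2² = 2.18 mA, giving V_DS = V_DD − I_D R_D = 5.04 − 2.18 × 3.8 = -3.25 V.
But -3.25 V < V_ov = 1.2 V, so the device is actually in triode.
In triode I_D = k_n[V_ov V_DS − ½ V_DS²] and I_D = (V_DD − V_DS)/R_D. Equating: 5.78 V_DS² − 14.84 V_DS + 5.04 = 0, giving V_DS = 0.403 V (the root below V_ov).
I_D = (5.04 − 0.403) / 3.8 = 1.22 mA.

I_D = 1.22 mA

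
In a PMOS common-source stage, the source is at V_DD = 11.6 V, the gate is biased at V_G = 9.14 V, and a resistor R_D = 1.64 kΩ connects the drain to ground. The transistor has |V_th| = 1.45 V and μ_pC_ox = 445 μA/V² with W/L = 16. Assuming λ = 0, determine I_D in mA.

I_D = 3.63 mA

V_SG = V_DD − V_G = 11.6 − 9.14 = 2.46 V, so V_ov = 2.46 − 1.45 = 1.01 V.
k_p = μ_pC_ox · (W/L) = 7.12 mA/V².
Assume saturation: I_D = ½ k_p V_ov² = 0.5 × 7.12 × 1.01² = 3.63 mA, giving V_SD = V_DD − I_D R_D = 11.6 − 3.63 × 1.64 = 5.64 V.
V_SD = 5.64 V ≥ V_ov = 1.01 V, confirming saturation.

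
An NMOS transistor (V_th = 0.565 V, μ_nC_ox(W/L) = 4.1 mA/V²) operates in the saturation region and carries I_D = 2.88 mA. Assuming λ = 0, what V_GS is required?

In saturation I_D = ½ k_n (V_GS − V_th)², so V_GS − V_th = √(2 I_D / k_n) = √(2 × 2.88 / 4.1) = 1.19 V.
V_GS = 0.565 + 1.19 = 1.75 V.

V_GS = 1.75 V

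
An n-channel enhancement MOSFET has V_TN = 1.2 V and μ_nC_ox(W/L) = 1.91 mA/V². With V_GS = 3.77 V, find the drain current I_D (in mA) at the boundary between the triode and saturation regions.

I_D = 6.31 mA

At the boundary V_DS = V_ov = V_GS − V_TN = 3.77 − 1.2 = 2.57 V.
I_D = ½ k_n V_ov² = 0.5 × 1.91 × 2.57² = 6.31 mA.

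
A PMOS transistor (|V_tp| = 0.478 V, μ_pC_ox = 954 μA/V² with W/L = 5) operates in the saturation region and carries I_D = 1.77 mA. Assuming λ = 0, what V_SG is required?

V_SG = 1.34 V

k_p = μ_pC_ox · (W/L) = 4.77 mA/V².
In saturation I_D = ½ k_p (V_SG − |V_tp|)², so V_SG − |V_tp| = √(2 I_D / k_p) = √(2 × 1.77 / 4.77) = 0.861 V.
V_SG = 0.478 + 0.861 = 1.34 V.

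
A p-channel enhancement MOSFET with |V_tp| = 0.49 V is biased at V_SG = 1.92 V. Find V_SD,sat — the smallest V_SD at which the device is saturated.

The boundary between triode and saturation is V_SD = V_SG − |V_tp| = V_ov.
V_ov = 1.92 − 0.49 = 1.43 V.

V_SD,sat = 1.43 V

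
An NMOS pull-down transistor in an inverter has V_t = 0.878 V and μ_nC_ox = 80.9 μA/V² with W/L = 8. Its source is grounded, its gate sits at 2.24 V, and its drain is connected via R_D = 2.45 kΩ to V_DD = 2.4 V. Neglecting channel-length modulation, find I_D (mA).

I_D = 0.563 mA

V_GS = V_G = 2.24 V, so V_ov = 2.24 − 0.878 = 1.36 V.
k_n = μ_nC_ox · (W/L) = 0.6472 mA/V².
Assume saturation: I_D = ½ k_n V_ov² = 0.5 × 0.6472 × 1.36² = 0.6 mA, giving V_DS = V_DD − I_D R_D = 2.4 − 0.6 × 2.45 = 0.929 V.
But 0.929 V < V_ov = 1.36 V, so the device is actually in triode.
In triode I_D = k_n[V_ov V_DS − ½ V_DS²] and I_D = (V_DD − V_DS)/R_D. Equating: 0.793 V_DS² − 3.16 V_DS + 2.4 = 0, giving V_DS = 1.02 V (the root below V_ov).
I_D = (2.4 − 1.02) / 2.45 = 0.563 mA.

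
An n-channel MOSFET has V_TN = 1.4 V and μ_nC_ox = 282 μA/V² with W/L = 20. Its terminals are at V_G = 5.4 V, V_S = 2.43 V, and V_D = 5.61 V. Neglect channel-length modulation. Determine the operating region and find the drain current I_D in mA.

Saturation; I_D = 6.95 mA

V_GS = V_G − V_S = 5.4 − 2.43 = 2.97 V; V_DS = V_D − V_S = 5.61 − 2.43 = 3.18 V.
k_n = μ_nC_ox · (W/L) = 5.64 mA/V².
V_ov = V_GS − V_TN = 2.97 − 1.4 = 1.57 V.
Since V_DS = 3.18 V ≥ V_ov = 1.57 V, the device is in saturation.
I_D = ½ k_n V_ov² = 0.5 × 5.64 × 1.57² = 6.95 mA.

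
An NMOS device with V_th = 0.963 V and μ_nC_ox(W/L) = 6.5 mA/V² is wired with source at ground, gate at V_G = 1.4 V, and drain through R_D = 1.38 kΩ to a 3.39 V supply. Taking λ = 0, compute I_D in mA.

I_D = 0.621 mA

V_GS = V_G = 1.4 V, so V_ov = 1.4 − 0.963 = 0.437 V.
Assume saturation: I_D = ½ k_n V_ov² = 0.5 × 6.5 × 0.437² = 0.621 mA, giving V_DS = V_DD − I_D R_D = 3.39 − 0.621 × 1.38 = 2.53 V.
V_DS = 2.53 V ≥ V_ov = 0.437 V, confirming saturation.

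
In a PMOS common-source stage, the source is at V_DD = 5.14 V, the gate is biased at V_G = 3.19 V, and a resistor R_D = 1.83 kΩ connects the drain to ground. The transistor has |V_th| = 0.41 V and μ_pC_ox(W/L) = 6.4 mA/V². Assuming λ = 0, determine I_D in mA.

V_SG = V_DD − V_G = 5.14 − 3.19 = 1.95 V, so V_ov = 1.95 − 0.41 = 1.54 V.
Assume saturation: I_D = ½ k_p V_ov² = 0.5 × 6.4 × 1.54² = 7.59 mA, giving V_SD = V_DD − I_D R_D = 5.14 − 7.59 × 1.83 = -8.75 V.
But -8.75 V < V_ov = 1.54 V, so the device is actually in triode.
In triode I_D = k_p[V_ov V_SD − ½ V_SD²] and I_D = (V_DD − V_SD)/R_D. Equating: 5.86 V_SD² − 19.04 V_SD + 5.14 = 0, giving V_SD = 0.297 V (the root below V_ov).
I_D = (5.14 − 0.297) / 1.83 = 2.65 mA.

I_D = 2.65 mA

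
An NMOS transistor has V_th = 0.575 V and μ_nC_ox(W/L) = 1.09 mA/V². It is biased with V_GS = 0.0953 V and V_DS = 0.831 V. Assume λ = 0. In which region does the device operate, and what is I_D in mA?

V_GS = 0.0953 V < V_th = 0.575 V, so the transistor is in cutoff.

Cutoff; I_D = 0 mA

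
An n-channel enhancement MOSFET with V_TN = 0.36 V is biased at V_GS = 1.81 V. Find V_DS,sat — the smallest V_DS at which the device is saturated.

The boundary between triode and saturation is V_DS = V_GS − V_TN = V_ov.
V_ov = 1.81 − 0.36 = 1.45 V.

V_DS,sat = 1.45 V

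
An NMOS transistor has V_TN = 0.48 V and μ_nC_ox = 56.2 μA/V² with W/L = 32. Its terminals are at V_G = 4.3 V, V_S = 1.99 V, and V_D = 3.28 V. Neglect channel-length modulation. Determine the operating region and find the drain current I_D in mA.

V_GS = V_G − V_S = 4.3 − 1.99 = 2.31 V; V_DS = V_D − V_S = 3.28 − 1.99 = 1.29 V.
k_n = μ_nC_ox · (W/L) = 1.798 mA/V².
V_ov = V_GS − V_TN = 2.31 − 0.48 = 1.83 V.
Since V_DS = 1.29 V < V_ov = 1.83 V, the device is in the triode region.
I_D = k_n [V_ov · V_DS − ½ V_DS²] = 1.798 × [1.83 × 1.29 − 0.5 × 1.29²] = 2.75 mA.

Triode; I_D = 2.75 mA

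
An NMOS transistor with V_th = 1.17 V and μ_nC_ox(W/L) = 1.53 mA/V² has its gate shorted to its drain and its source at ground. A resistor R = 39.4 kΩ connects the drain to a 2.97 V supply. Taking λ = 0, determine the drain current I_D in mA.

I_D = 0.0399 mA

With gate tied to drain, V_GS = V_DS ≥ V_GS − V_th, so the device is in saturation.
KCL at the drain: ½ k_n (V_GS − V_th)² = (V_DD − V_GS)/R.
Let x = V_GS − 1.17. Then 30.1 x² + x − 1.8 = 0, giving x = 0.228 V (positive root), so V_GS = 1.4 V.
I_D = (V_DD − V_GS)/R = (2.97 − 1.4) / 39.4 = 0.0399 mA.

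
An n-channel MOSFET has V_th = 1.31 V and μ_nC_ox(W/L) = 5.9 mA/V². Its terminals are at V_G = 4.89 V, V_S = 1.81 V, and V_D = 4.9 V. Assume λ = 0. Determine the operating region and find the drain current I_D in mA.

V_GS = V_G − V_S = 4.89 − 1.81 = 3.08 V; V_DS = V_D − V_S = 4.9 − 1.81 = 3.09 V.
V_ov = V_GS − V_th = 3.08 − 1.31 = 1.77 V.
Since V_DS = 3.09 V ≥ V_ov = 1.77 V, the device is in saturation.
I_D = ½ k_n V_ov² = 0.5 × 5.9 × 1.77² = 9.24 mA.

Saturation; I_D = 9.24 mA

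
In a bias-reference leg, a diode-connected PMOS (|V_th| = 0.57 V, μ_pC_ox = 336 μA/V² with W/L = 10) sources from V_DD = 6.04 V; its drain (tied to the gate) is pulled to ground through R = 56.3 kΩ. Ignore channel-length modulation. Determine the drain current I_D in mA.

With gate tied to drain, V_SG = V_SD ≥ V_SG − |V_th|, so the device is in saturation.
k_p = μ_pC_ox · (W/L) = 3.36 mA/V².
KCL at the drain: ½ k_p (V_SG − |V_th|)² = (V_DD − V_SG)/R.
Let x = V_SG − 0.57. Then 94.6 x² + x − 5.47 = 0, giving x = 0.235 V (positive root), so V_SG = 0.805 V.
I_D = (V_DD − V_SG)/R = (6.04 − 0.805) / 56.3 = 0.093 mA.

I_D = 0.0930 mA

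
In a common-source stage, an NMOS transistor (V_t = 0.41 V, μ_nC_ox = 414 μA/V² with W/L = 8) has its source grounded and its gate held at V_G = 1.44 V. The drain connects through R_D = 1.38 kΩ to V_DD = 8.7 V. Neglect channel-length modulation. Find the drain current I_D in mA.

I_D = 1.76 mA

V_GS = V_G = 1.44 V, so V_ov = 1.44 − 0.41 = 1.03 V.
k_n = μ_nC_ox · (W/L) = 3.312 mA/V².
Assume saturation: I_D = ½ k_n V_ov² = 0.5 × 3.312 × 1.03² = 1.76 mA, giving V_DS = V_DD − I_D R_D = 8.7 − 1.76 × 1.38 = 6.28 V.
V_DS = 6.28 V ≥ V_ov = 1.03 V, confirming saturation.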